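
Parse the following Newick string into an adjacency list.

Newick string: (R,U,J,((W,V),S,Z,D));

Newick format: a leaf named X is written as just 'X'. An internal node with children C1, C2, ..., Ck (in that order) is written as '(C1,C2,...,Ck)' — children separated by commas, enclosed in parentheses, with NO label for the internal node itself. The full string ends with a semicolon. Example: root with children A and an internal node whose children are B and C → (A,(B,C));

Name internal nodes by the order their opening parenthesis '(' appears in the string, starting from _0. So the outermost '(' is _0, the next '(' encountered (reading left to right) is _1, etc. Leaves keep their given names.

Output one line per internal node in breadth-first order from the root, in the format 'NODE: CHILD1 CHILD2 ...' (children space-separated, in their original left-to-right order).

Input: (R,U,J,((W,V),S,Z,D));
Scanning left-to-right, naming '(' by encounter order:
  pos 0: '(' -> open internal node _0 (depth 1)
  pos 7: '(' -> open internal node _1 (depth 2)
  pos 8: '(' -> open internal node _2 (depth 3)
  pos 12: ')' -> close internal node _2 (now at depth 2)
  pos 19: ')' -> close internal node _1 (now at depth 1)
  pos 20: ')' -> close internal node _0 (now at depth 0)
Total internal nodes: 3
BFS adjacency from root:
  _0: R U J _1
  _1: _2 S Z D
  _2: W V

Answer: _0: R U J _1
_1: _2 S Z D
_2: W V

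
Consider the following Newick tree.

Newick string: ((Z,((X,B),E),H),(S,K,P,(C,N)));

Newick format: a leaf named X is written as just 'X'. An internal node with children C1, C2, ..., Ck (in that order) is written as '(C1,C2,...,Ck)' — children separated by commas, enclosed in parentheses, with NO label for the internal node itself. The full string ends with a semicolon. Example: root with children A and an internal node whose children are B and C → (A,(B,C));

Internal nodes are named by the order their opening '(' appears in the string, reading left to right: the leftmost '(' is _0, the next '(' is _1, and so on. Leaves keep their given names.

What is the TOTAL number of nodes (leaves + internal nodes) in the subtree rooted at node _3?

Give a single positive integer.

Answer: 3

Derivation:
Newick: ((Z,((X,B),E),H),(S,K,P,(C,N)));
Locate _3: it is the '(' at position 5 (the 4th '(' reading left to right).
Query: subtree rooted at _3
_3: subtree_size = 1 + 2
  X: subtree_size = 1 + 0
  B: subtree_size = 1 + 0
Total subtree size of _3: 3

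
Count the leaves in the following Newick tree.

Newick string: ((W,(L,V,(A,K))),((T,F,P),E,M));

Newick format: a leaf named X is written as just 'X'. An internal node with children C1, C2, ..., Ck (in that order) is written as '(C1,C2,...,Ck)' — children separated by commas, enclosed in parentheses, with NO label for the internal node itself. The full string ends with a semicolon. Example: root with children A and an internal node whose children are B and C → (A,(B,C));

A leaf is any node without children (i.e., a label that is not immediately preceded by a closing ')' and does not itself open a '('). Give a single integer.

Newick: ((W,(L,V,(A,K))),((T,F,P),E,M));
Scan left-to-right; a leaf is any maximal label run not followed by '(':
  pos 2: leaf 'W' → count = 1
  pos 5: leaf 'L' → count = 2
  pos 7: leaf 'V' → count = 3
  pos 10: leaf 'A' → count = 4
  pos 12: leaf 'K' → count = 5
  pos 19: leaf 'T' → count = 6
  pos 21: leaf 'F' → count = 7
  pos 23: leaf 'P' → count = 8
  pos 26: leaf 'E' → count = 9
  pos 28: leaf 'M' → count = 10
Total leaves: 10

Answer: 10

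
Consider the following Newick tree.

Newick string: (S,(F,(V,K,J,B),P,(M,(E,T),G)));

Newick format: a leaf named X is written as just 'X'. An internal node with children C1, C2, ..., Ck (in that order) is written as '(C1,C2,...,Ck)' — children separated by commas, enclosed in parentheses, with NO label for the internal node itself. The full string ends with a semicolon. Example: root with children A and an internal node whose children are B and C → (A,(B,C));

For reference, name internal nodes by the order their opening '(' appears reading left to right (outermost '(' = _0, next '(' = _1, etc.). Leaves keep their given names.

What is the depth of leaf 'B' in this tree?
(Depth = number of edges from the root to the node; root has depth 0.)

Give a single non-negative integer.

Answer: 3

Derivation:
Newick: (S,(F,(V,K,J,B),P,(M,(E,T),G)));
Naming internals by '(' encounter order: outermost '(' = _0, next = _1, ...
Query node: B
Path from root: _0 -> _1 -> _2 -> B
Depth of B: 3 (number of edges from root)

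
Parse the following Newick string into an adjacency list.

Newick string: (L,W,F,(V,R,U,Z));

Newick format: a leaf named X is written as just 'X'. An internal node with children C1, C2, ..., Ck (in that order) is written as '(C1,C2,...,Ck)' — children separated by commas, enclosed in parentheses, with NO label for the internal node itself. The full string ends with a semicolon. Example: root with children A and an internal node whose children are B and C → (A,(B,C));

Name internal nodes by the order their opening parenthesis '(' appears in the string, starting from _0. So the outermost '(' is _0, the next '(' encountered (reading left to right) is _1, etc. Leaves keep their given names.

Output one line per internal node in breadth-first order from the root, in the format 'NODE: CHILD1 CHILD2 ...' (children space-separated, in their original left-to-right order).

Answer: _0: L W F _1
_1: V R U Z

Derivation:
Input: (L,W,F,(V,R,U,Z));
Scanning left-to-right, naming '(' by encounter order:
  pos 0: '(' -> open internal node _0 (depth 1)
  pos 7: '(' -> open internal node _1 (depth 2)
  pos 15: ')' -> close internal node _1 (now at depth 1)
  pos 16: ')' -> close internal node _0 (now at depth 0)
Total internal nodes: 2
BFS adjacency from root:
  _0: L W F _1
  _1: V R U Z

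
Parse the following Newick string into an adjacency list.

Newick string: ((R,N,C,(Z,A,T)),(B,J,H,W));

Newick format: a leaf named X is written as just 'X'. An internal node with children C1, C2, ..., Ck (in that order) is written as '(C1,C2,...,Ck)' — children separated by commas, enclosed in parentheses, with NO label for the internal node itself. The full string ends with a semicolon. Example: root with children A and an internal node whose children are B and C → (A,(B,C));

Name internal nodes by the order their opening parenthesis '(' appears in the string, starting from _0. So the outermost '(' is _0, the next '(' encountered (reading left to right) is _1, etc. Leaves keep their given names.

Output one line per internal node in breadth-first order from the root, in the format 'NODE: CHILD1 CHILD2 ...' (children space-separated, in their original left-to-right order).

Answer: _0: _1 _3
_1: R N C _2
_3: B J H W
_2: Z A T

Derivation:
Input: ((R,N,C,(Z,A,T)),(B,J,H,W));
Scanning left-to-right, naming '(' by encounter order:
  pos 0: '(' -> open internal node _0 (depth 1)
  pos 1: '(' -> open internal node _1 (depth 2)
  pos 8: '(' -> open internal node _2 (depth 3)
  pos 14: ')' -> close internal node _2 (now at depth 2)
  pos 15: ')' -> close internal node _1 (now at depth 1)
  pos 17: '(' -> open internal node _3 (depth 2)
  pos 25: ')' -> close internal node _3 (now at depth 1)
  pos 26: ')' -> close internal node _0 (now at depth 0)
Total internal nodes: 4
BFS adjacency from root:
  _0: _1 _3
  _1: R N C _2
  _3: B J H W
  _2: Z A T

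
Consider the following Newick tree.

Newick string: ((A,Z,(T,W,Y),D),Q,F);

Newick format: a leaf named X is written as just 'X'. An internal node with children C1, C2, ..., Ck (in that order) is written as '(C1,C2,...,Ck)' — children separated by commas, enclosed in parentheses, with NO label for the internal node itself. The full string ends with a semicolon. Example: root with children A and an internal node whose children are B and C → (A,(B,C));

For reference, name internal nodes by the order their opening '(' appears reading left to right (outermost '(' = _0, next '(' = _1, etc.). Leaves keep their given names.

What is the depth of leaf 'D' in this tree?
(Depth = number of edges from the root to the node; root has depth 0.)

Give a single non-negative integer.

Newick: ((A,Z,(T,W,Y),D),Q,F);
Naming internals by '(' encounter order: outermost '(' = _0, next = _1, ...
Query node: D
Path from root: _0 -> _1 -> D
Depth of D: 2 (number of edges from root)

Answer: 2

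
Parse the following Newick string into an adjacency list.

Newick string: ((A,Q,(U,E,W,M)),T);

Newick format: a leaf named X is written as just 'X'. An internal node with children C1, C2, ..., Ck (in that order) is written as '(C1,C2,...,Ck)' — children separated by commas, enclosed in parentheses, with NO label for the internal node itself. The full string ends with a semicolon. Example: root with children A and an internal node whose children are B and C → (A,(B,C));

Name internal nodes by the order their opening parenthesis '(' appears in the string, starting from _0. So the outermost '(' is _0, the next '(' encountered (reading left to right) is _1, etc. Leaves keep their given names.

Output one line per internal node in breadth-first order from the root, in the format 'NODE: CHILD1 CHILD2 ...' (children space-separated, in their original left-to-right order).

Answer: _0: _1 T
_1: A Q _2
_2: U E W M

Derivation:
Input: ((A,Q,(U,E,W,M)),T);
Scanning left-to-right, naming '(' by encounter order:
  pos 0: '(' -> open internal node _0 (depth 1)
  pos 1: '(' -> open internal node _1 (depth 2)
  pos 6: '(' -> open internal node _2 (depth 3)
  pos 14: ')' -> close internal node _2 (now at depth 2)
  pos 15: ')' -> close internal node _1 (now at depth 1)
  pos 18: ')' -> close internal node _0 (now at depth 0)
Total internal nodes: 3
BFS adjacency from root:
  _0: _1 T
  _1: A Q _2
  _2: U E W M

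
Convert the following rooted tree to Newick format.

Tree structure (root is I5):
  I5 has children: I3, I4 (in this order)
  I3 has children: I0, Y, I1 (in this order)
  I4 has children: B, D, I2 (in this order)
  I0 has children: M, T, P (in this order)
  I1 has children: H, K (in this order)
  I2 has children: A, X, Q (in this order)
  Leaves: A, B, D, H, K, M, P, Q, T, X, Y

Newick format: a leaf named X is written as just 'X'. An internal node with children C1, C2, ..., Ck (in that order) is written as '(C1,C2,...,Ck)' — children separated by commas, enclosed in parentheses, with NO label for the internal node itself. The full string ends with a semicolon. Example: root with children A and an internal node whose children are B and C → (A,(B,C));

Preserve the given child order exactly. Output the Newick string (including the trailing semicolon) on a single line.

Answer: (((M,T,P),Y,(H,K)),(B,D,(A,X,Q)));

Derivation:
internal I5 with children ['I3', 'I4']
  internal I3 with children ['I0', 'Y', 'I1']
    internal I0 with children ['M', 'T', 'P']
      leaf 'M' → 'M'
      leaf 'T' → 'T'
      leaf 'P' → 'P'
    → '(M,T,P)'
    leaf 'Y' → 'Y'
    internal I1 with children ['H', 'K']
      leaf 'H' → 'H'
      leaf 'K' → 'K'
    → '(H,K)'
  → '((M,T,P),Y,(H,K))'
  internal I4 with children ['B', 'D', 'I2']
    leaf 'B' → 'B'
    leaf 'D' → 'D'
    internal I2 with children ['A', 'X', 'Q']
      leaf 'A' → 'A'
      leaf 'X' → 'X'
      leaf 'Q' → 'Q'
    → '(A,X,Q)'
  → '(B,D,(A,X,Q))'
→ '(((M,T,P),Y,(H,K)),(B,D,(A,X,Q)))'
Final: (((M,T,P),Y,(H,K)),(B,D,(A,X,Q)));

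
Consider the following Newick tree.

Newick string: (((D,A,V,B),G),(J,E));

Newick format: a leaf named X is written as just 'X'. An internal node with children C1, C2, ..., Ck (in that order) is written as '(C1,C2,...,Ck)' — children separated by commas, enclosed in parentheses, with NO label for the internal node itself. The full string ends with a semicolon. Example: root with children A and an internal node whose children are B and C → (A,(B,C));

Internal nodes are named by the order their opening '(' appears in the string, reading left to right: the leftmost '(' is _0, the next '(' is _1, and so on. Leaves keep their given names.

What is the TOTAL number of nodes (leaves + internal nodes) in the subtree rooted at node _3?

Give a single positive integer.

Answer: 3

Derivation:
Newick: (((D,A,V,B),G),(J,E));
Locate _3: it is the '(' at position 15 (the 4th '(' reading left to right).
Query: subtree rooted at _3
_3: subtree_size = 1 + 2
  J: subtree_size = 1 + 0
  E: subtree_size = 1 + 0
Total subtree size of _3: 3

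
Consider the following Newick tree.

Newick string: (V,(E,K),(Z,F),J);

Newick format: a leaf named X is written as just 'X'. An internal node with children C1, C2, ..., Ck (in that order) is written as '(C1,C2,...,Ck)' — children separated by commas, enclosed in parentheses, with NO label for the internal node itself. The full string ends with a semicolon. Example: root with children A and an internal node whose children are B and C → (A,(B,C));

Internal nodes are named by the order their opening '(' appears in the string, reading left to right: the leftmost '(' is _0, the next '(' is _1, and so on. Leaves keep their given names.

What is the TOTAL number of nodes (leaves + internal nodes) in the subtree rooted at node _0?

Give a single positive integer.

Newick: (V,(E,K),(Z,F),J);
Locate _0: it is the '(' at position 0 (the 1st '(' reading left to right).
Query: subtree rooted at _0
_0: subtree_size = 1 + 8
  V: subtree_size = 1 + 0
  _1: subtree_size = 1 + 2
    E: subtree_size = 1 + 0
    K: subtree_size = 1 + 0
  _2: subtree_size = 1 + 2
    Z: subtree_size = 1 + 0
    F: subtree_size = 1 + 0
  J: subtree_size = 1 + 0
Total subtree size of _0: 9

Answer: 9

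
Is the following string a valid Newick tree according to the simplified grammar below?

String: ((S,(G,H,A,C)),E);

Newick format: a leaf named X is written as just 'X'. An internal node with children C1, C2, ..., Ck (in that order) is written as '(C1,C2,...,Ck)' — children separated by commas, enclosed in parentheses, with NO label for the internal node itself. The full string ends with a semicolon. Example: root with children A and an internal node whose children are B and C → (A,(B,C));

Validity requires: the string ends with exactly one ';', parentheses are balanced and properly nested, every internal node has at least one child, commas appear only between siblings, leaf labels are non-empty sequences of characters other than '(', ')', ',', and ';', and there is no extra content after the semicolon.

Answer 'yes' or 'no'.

Answer: yes

Derivation:
Input: ((S,(G,H,A,C)),E);
Paren balance: 3 '(' vs 3 ')' OK
Ends with single ';': True
Full parse: OK
Valid: True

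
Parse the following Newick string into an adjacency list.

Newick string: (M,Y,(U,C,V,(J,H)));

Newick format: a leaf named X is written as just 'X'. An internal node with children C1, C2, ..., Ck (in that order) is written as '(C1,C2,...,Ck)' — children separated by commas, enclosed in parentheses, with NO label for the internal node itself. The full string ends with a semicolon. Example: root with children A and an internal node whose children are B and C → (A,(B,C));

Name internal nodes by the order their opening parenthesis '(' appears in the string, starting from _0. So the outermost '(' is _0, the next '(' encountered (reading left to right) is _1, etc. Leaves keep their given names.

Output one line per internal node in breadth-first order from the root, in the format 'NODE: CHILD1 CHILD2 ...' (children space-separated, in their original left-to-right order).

Answer: _0: M Y _1
_1: U C V _2
_2: J H

Derivation:
Input: (M,Y,(U,C,V,(J,H)));
Scanning left-to-right, naming '(' by encounter order:
  pos 0: '(' -> open internal node _0 (depth 1)
  pos 5: '(' -> open internal node _1 (depth 2)
  pos 12: '(' -> open internal node _2 (depth 3)
  pos 16: ')' -> close internal node _2 (now at depth 2)
  pos 17: ')' -> close internal node _1 (now at depth 1)
  pos 18: ')' -> close internal node _0 (now at depth 0)
Total internal nodes: 3
BFS adjacency from root:
  _0: M Y _1
  _1: U C V _2
  _2: J H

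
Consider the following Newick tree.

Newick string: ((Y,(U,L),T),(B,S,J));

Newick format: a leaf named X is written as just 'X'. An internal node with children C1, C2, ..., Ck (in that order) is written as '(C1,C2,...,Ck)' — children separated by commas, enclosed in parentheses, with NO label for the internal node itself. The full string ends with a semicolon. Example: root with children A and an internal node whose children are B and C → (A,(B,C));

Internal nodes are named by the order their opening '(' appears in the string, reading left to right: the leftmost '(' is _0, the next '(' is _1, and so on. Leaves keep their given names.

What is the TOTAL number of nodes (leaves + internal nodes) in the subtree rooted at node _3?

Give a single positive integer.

Newick: ((Y,(U,L),T),(B,S,J));
Locate _3: it is the '(' at position 13 (the 4th '(' reading left to right).
Query: subtree rooted at _3
_3: subtree_size = 1 + 3
  B: subtree_size = 1 + 0
  S: subtree_size = 1 + 0
  J: subtree_size = 1 + 0
Total subtree size of _3: 4

Answer: 4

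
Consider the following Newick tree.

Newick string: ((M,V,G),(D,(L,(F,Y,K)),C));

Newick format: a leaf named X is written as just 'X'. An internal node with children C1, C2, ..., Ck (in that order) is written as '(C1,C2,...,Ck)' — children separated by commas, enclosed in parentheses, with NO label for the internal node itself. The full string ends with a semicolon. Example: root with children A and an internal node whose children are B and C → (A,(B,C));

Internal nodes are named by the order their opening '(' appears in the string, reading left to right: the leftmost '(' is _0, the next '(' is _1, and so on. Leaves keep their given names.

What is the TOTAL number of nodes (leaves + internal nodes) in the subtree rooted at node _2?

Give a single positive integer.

Newick: ((M,V,G),(D,(L,(F,Y,K)),C));
Locate _2: it is the '(' at position 9 (the 3rd '(' reading left to right).
Query: subtree rooted at _2
_2: subtree_size = 1 + 8
  D: subtree_size = 1 + 0
  _3: subtree_size = 1 + 5
    L: subtree_size = 1 + 0
    _4: subtree_size = 1 + 3
      F: subtree_size = 1 + 0
      Y: subtree_size = 1 + 0
      K: subtree_size = 1 + 0
  C: subtree_size = 1 + 0
Total subtree size of _2: 9

Answer: 9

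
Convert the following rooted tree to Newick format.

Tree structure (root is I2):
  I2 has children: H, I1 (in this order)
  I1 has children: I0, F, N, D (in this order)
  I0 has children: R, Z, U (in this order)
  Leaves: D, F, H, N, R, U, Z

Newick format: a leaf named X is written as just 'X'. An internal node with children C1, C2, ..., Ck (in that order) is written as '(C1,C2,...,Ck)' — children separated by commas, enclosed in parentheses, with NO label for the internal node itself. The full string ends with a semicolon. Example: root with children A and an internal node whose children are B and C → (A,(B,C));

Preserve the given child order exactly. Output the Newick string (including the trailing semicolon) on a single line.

Answer: (H,((R,Z,U),F,N,D));

Derivation:
internal I2 with children ['H', 'I1']
  leaf 'H' → 'H'
  internal I1 with children ['I0', 'F', 'N', 'D']
    internal I0 with children ['R', 'Z', 'U']
      leaf 'R' → 'R'
      leaf 'Z' → 'Z'
      leaf 'U' → 'U'
    → '(R,Z,U)'
    leaf 'F' → 'F'
    leaf 'N' → 'N'
    leaf 'D' → 'D'
  → '((R,Z,U),F,N,D)'
→ '(H,((R,Z,U),F,N,D))'
Final: (H,((R,Z,U),F,N,D));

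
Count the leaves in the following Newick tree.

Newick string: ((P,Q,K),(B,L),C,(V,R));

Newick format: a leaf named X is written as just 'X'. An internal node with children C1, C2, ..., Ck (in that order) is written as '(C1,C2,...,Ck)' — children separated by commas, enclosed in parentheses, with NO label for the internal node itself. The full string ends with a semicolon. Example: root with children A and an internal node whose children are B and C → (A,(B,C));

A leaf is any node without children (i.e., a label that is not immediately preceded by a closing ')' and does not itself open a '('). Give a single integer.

Answer: 8

Derivation:
Newick: ((P,Q,K),(B,L),C,(V,R));
Scan left-to-right; a leaf is any maximal label run not followed by '(':
  pos 2: leaf 'P' → count = 1
  pos 4: leaf 'Q' → count = 2
  pos 6: leaf 'K' → count = 3
  pos 10: leaf 'B' → count = 4
  pos 12: leaf 'L' → count = 5
  pos 15: leaf 'C' → count = 6
  pos 18: leaf 'V' → count = 7
  pos 20: leaf 'R' → count = 8
Total leaves: 8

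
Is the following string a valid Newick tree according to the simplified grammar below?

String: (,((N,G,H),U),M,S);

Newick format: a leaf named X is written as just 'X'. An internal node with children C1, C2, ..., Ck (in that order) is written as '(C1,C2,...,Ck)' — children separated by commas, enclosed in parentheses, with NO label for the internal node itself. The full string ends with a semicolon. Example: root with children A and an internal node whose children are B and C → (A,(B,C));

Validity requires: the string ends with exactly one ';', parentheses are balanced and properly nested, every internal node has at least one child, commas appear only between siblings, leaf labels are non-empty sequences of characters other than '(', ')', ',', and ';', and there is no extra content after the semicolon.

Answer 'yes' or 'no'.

Answer: no

Derivation:
Input: (,((N,G,H),U),M,S);
Paren balance: 3 '(' vs 3 ')' OK
Ends with single ';': True
Full parse: FAILS (empty leaf label at pos 1)
Valid: False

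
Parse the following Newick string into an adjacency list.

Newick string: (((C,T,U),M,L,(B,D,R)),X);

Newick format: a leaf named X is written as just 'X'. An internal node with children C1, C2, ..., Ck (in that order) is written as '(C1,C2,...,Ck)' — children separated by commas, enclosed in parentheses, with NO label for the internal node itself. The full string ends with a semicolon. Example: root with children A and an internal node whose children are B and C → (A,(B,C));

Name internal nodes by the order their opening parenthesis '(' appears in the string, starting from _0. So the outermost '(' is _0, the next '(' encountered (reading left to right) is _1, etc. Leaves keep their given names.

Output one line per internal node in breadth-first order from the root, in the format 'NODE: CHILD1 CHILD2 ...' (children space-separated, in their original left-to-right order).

Answer: _0: _1 X
_1: _2 M L _3
_2: C T U
_3: B D R

Derivation:
Input: (((C,T,U),M,L,(B,D,R)),X);
Scanning left-to-right, naming '(' by encounter order:
  pos 0: '(' -> open internal node _0 (depth 1)
  pos 1: '(' -> open internal node _1 (depth 2)
  pos 2: '(' -> open internal node _2 (depth 3)
  pos 8: ')' -> close internal node _2 (now at depth 2)
  pos 14: '(' -> open internal node _3 (depth 3)
  pos 20: ')' -> close internal node _3 (now at depth 2)
  pos 21: ')' -> close internal node _1 (now at depth 1)
  pos 24: ')' -> close internal node _0 (now at depth 0)
Total internal nodes: 4
BFS adjacency from root:
  _0: _1 X
  _1: _2 M L _3
  _2: C T U
  _3: B D R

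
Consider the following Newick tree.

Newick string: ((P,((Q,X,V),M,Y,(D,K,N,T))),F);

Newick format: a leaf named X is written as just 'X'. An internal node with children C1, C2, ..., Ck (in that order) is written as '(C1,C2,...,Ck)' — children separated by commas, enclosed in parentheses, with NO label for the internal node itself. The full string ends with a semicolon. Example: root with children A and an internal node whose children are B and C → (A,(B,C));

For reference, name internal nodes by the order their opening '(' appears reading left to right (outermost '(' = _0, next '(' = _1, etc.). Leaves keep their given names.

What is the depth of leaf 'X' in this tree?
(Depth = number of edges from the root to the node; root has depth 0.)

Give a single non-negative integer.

Newick: ((P,((Q,X,V),M,Y,(D,K,N,T))),F);
Naming internals by '(' encounter order: outermost '(' = _0, next = _1, ...
Query node: X
Path from root: _0 -> _1 -> _2 -> _3 -> X
Depth of X: 4 (number of edges from root)

Answer: 4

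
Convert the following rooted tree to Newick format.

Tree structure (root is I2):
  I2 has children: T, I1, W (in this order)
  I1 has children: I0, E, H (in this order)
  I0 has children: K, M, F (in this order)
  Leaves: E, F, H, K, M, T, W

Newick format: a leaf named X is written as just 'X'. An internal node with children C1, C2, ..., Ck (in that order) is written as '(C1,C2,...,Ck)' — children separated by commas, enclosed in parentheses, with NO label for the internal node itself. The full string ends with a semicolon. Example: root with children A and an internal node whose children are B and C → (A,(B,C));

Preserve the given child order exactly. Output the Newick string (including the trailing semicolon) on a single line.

internal I2 with children ['T', 'I1', 'W']
  leaf 'T' → 'T'
  internal I1 with children ['I0', 'E', 'H']
    internal I0 with children ['K', 'M', 'F']
      leaf 'K' → 'K'
      leaf 'M' → 'M'
      leaf 'F' → 'F'
    → '(K,M,F)'
    leaf 'E' → 'E'
    leaf 'H' → 'H'
  → '((K,M,F),E,H)'
  leaf 'W' → 'W'
→ '(T,((K,M,F),E,H),W)'
Final: (T,((K,M,F),E,H),W);

Answer: (T,((K,M,F),E,H),W);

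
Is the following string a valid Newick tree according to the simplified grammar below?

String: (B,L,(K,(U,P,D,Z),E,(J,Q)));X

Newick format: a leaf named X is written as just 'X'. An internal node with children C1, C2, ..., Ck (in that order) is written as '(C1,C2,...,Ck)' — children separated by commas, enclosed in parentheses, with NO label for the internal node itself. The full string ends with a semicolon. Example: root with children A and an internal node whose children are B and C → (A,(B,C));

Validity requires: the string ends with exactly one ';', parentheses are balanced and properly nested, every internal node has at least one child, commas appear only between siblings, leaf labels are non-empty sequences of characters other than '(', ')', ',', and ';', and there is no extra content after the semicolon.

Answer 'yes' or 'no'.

Answer: no

Derivation:
Input: (B,L,(K,(U,P,D,Z),E,(J,Q)));X
Paren balance: 4 '(' vs 4 ')' OK
Ends with single ';': False
Full parse: FAILS (must end with ;)
Valid: False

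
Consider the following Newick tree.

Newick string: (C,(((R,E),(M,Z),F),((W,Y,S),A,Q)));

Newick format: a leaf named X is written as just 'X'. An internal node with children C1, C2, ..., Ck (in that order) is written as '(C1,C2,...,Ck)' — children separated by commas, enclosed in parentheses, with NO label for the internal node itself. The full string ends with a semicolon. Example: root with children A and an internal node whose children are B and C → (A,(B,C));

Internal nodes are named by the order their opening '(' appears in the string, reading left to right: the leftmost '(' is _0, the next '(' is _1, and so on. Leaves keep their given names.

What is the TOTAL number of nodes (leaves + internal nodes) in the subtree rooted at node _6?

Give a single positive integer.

Answer: 4

Derivation:
Newick: (C,(((R,E),(M,Z),F),((W,Y,S),A,Q)));
Locate _6: it is the '(' at position 21 (the 7th '(' reading left to right).
Query: subtree rooted at _6
_6: subtree_size = 1 + 3
  W: subtree_size = 1 + 0
  Y: subtree_size = 1 + 0
  S: subtree_size = 1 + 0
Total subtree size of _6: 4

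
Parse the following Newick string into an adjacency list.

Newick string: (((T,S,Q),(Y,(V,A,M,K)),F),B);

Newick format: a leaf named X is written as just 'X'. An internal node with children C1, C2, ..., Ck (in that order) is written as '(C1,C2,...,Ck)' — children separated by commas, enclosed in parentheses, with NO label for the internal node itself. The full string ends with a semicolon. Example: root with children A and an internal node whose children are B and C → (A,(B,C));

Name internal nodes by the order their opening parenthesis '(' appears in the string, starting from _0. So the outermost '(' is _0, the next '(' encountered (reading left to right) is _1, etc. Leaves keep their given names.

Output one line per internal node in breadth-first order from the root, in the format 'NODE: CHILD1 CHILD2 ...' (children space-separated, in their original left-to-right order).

Input: (((T,S,Q),(Y,(V,A,M,K)),F),B);
Scanning left-to-right, naming '(' by encounter order:
  pos 0: '(' -> open internal node _0 (depth 1)
  pos 1: '(' -> open internal node _1 (depth 2)
  pos 2: '(' -> open internal node _2 (depth 3)
  pos 8: ')' -> close internal node _2 (now at depth 2)
  pos 10: '(' -> open internal node _3 (depth 3)
  pos 13: '(' -> open internal node _4 (depth 4)
  pos 21: ')' -> close internal node _4 (now at depth 3)
  pos 22: ')' -> close internal node _3 (now at depth 2)
  pos 25: ')' -> close internal node _1 (now at depth 1)
  pos 28: ')' -> close internal node _0 (now at depth 0)
Total internal nodes: 5
BFS adjacency from root:
  _0: _1 B
  _1: _2 _3 F
  _2: T S Q
  _3: Y _4
  _4: V A M K

Answer: _0: _1 B
_1: _2 _3 F
_2: T S Q
_3: Y _4
_4: V A M K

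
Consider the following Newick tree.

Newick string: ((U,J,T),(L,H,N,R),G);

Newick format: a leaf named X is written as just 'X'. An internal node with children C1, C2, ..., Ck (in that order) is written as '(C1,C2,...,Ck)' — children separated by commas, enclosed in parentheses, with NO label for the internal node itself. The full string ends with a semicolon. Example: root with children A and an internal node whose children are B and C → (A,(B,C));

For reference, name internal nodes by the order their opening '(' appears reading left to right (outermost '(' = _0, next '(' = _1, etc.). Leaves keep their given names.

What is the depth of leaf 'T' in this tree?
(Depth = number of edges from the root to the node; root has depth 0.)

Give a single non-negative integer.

Newick: ((U,J,T),(L,H,N,R),G);
Naming internals by '(' encounter order: outermost '(' = _0, next = _1, ...
Query node: T
Path from root: _0 -> _1 -> T
Depth of T: 2 (number of edges from root)

Answer: 2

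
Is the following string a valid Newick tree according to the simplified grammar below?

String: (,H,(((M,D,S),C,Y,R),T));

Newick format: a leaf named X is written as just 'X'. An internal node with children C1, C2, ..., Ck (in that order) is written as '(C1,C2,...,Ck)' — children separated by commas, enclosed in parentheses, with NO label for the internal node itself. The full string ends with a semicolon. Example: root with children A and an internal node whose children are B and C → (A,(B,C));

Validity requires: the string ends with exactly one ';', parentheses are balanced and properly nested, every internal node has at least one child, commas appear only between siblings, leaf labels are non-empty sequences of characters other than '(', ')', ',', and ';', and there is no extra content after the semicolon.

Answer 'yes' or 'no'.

Input: (,H,(((M,D,S),C,Y,R),T));
Paren balance: 4 '(' vs 4 ')' OK
Ends with single ';': True
Full parse: FAILS (empty leaf label at pos 1)
Valid: False

Answer: no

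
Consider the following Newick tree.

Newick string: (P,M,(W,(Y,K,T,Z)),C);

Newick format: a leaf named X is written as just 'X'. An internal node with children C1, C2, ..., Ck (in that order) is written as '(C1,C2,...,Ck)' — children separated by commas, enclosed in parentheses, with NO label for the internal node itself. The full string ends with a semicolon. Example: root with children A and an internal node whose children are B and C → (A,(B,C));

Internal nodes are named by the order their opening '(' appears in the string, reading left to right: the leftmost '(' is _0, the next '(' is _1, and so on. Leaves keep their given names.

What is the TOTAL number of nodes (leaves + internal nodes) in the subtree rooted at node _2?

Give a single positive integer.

Answer: 5

Derivation:
Newick: (P,M,(W,(Y,K,T,Z)),C);
Locate _2: it is the '(' at position 8 (the 3rd '(' reading left to right).
Query: subtree rooted at _2
_2: subtree_size = 1 + 4
  Y: subtree_size = 1 + 0
  K: subtree_size = 1 + 0
  T: subtree_size = 1 + 0
  Z: subtree_size = 1 + 0
Total subtree size of _2: 5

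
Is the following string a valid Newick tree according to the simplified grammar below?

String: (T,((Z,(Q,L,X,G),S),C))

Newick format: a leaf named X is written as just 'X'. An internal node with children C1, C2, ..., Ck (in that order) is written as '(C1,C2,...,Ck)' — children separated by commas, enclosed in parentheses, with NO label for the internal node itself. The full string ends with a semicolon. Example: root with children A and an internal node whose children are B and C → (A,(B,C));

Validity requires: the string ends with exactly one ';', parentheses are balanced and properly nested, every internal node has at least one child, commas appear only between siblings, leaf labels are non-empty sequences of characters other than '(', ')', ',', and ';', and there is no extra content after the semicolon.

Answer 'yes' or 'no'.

Input: (T,((Z,(Q,L,X,G),S),C))
Paren balance: 4 '(' vs 4 ')' OK
Ends with single ';': False
Full parse: FAILS (must end with ;)
Valid: False

Answer: no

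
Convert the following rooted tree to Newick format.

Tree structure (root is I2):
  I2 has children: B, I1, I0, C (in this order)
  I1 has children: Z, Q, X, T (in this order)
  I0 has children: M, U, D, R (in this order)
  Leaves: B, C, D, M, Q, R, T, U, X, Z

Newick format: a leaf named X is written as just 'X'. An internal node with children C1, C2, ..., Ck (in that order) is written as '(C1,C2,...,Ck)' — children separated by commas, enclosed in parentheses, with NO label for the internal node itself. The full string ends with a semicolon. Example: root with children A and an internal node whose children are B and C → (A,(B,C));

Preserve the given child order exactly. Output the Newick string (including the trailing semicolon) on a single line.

internal I2 with children ['B', 'I1', 'I0', 'C']
  leaf 'B' → 'B'
  internal I1 with children ['Z', 'Q', 'X', 'T']
    leaf 'Z' → 'Z'
    leaf 'Q' → 'Q'
    leaf 'X' → 'X'
    leaf 'T' → 'T'
  → '(Z,Q,X,T)'
  internal I0 with children ['M', 'U', 'D', 'R']
    leaf 'M' → 'M'
    leaf 'U' → 'U'
    leaf 'D' → 'D'
    leaf 'R' → 'R'
  → '(M,U,D,R)'
  leaf 'C' → 'C'
→ '(B,(Z,Q,X,T),(M,U,D,R),C)'
Final: (B,(Z,Q,X,T),(M,U,D,R),C);

Answer: (B,(Z,Q,X,T),(M,U,D,R),C);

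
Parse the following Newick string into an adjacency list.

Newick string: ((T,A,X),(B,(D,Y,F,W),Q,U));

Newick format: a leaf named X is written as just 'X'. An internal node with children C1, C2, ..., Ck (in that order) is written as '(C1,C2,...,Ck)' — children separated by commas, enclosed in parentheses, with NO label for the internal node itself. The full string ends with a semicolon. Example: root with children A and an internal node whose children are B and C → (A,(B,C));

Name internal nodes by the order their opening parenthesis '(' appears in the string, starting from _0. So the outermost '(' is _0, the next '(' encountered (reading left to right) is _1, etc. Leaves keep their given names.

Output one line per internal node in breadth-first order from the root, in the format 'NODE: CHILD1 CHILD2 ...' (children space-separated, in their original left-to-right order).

Answer: _0: _1 _2
_1: T A X
_2: B _3 Q U
_3: D Y F W

Derivation:
Input: ((T,A,X),(B,(D,Y,F,W),Q,U));
Scanning left-to-right, naming '(' by encounter order:
  pos 0: '(' -> open internal node _0 (depth 1)
  pos 1: '(' -> open internal node _1 (depth 2)
  pos 7: ')' -> close internal node _1 (now at depth 1)
  pos 9: '(' -> open internal node _2 (depth 2)
  pos 12: '(' -> open internal node _3 (depth 3)
  pos 20: ')' -> close internal node _3 (now at depth 2)
  pos 25: ')' -> close internal node _2 (now at depth 1)
  pos 26: ')' -> close internal node _0 (now at depth 0)
Total internal nodes: 4
BFS adjacency from root:
  _0: _1 _2
  _1: T A X
  _2: B _3 Q U
  _3: D Y F W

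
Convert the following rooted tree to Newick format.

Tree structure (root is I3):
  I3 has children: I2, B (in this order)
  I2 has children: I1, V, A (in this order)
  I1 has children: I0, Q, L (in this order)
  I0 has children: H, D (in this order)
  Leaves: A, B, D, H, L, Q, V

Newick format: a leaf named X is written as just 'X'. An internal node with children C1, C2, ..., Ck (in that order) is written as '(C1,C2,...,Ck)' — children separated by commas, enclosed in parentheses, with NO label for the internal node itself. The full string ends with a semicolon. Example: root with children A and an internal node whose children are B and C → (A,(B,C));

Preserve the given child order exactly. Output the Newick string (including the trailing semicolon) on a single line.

Answer: ((((H,D),Q,L),V,A),B);

Derivation:
internal I3 with children ['I2', 'B']
  internal I2 with children ['I1', 'V', 'A']
    internal I1 with children ['I0', 'Q', 'L']
      internal I0 with children ['H', 'D']
        leaf 'H' → 'H'
        leaf 'D' → 'D'
      → '(H,D)'
      leaf 'Q' → 'Q'
      leaf 'L' → 'L'
    → '((H,D),Q,L)'
    leaf 'V' → 'V'
    leaf 'A' → 'A'
  → '(((H,D),Q,L),V,A)'
  leaf 'B' → 'B'
→ '((((H,D),Q,L),V,A),B)'
Final: ((((H,D),Q,L),V,A),B);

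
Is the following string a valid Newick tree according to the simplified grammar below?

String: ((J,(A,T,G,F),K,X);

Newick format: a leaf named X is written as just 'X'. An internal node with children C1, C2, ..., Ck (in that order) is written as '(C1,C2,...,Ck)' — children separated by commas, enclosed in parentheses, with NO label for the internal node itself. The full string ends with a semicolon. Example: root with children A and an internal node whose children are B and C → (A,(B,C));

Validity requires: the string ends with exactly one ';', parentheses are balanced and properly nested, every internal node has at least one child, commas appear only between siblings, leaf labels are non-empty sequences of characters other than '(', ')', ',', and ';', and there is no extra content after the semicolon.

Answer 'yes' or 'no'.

Answer: no

Derivation:
Input: ((J,(A,T,G,F),K,X);
Paren balance: 3 '(' vs 2 ')' MISMATCH
Ends with single ';': True
Full parse: FAILS (expected , or ) at pos 18)
Valid: False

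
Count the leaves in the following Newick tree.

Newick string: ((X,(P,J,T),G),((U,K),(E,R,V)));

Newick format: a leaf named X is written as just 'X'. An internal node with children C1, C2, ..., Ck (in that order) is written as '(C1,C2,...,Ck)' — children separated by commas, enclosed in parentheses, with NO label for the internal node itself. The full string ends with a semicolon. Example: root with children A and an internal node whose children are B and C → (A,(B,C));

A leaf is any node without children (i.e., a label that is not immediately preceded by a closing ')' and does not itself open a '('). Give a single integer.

Answer: 10

Derivation:
Newick: ((X,(P,J,T),G),((U,K),(E,R,V)));
Scan left-to-right; a leaf is any maximal label run not followed by '(':
  pos 2: leaf 'X' → count = 1
  pos 5: leaf 'P' → count = 2
  pos 7: leaf 'J' → count = 3
  pos 9: leaf 'T' → count = 4
  pos 12: leaf 'G' → count = 5
  pos 17: leaf 'U' → count = 6
  pos 19: leaf 'K' → count = 7
  pos 23: leaf 'E' → count = 8
  pos 25: leaf 'R' → count = 9
  pos 27: leaf 'V' → count = 10
Total leaves: 10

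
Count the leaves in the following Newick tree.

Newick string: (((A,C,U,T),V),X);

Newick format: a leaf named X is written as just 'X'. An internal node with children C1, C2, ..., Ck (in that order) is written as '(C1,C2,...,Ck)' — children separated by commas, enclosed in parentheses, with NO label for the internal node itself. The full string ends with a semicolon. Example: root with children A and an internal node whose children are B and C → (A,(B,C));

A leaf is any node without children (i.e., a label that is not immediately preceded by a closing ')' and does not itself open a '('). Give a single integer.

Answer: 6

Derivation:
Newick: (((A,C,U,T),V),X);
Scan left-to-right; a leaf is any maximal label run not followed by '(':
  pos 3: leaf 'A' → count = 1
  pos 5: leaf 'C' → count = 2
  pos 7: leaf 'U' → count = 3
  pos 9: leaf 'T' → count = 4
  pos 12: leaf 'V' → count = 5
  pos 15: leaf 'X' → count = 6
Total leaves: 6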